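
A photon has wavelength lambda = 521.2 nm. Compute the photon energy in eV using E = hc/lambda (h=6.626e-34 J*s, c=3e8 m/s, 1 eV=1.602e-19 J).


E = hc / lambda
= (6.626e-34)(3e8) / (521.2e-9)
= 1.9878e-25 / 5.2120e-07
= 3.8139e-19 J
Converting to eV: 3.8139e-19 / 1.602e-19
= 2.3807 eV

2.3807


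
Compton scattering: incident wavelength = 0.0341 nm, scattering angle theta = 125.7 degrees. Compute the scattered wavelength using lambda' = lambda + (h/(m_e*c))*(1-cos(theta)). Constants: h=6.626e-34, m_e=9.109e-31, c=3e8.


Compton wavelength: h/(m_e*c) = 2.4247e-12 m
d_lambda = 2.4247e-12 * (1 - cos(125.7 deg))
= 2.4247e-12 * 1.583541
= 3.8396e-12 m = 0.00384 nm
lambda' = 0.0341 + 0.00384
= 0.03794 nm

0.03794


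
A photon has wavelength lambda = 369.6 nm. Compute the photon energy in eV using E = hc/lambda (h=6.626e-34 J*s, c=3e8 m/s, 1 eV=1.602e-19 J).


E = hc / lambda
= (6.626e-34)(3e8) / (369.6e-9)
= 1.9878e-25 / 3.6960e-07
= 5.3782e-19 J
Converting to eV: 5.3782e-19 / 1.602e-19
= 3.3572 eV

3.3572


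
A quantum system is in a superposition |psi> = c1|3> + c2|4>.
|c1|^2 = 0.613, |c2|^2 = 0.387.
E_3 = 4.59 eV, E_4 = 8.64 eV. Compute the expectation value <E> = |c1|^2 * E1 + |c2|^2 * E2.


<E> = |c1|^2 * E1 + |c2|^2 * E2
= 0.613 * 4.59 + 0.387 * 8.64
= 2.8137 + 3.3437
= 6.1574 eV

6.1574


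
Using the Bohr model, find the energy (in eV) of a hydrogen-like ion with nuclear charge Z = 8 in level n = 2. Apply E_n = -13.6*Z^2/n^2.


E_n = -13.6 * Z^2 / n^2
= -13.6 * 8^2 / 2^2
= -13.6 * 64 / 4
= -217.6 eV

-217.6


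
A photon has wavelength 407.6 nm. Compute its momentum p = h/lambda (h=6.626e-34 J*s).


p = h / lambda
= 6.626e-34 / (407.6e-9)
= 6.626e-34 / 4.0760e-07
= 1.6256e-27 kg*m/s

1.6256e-27


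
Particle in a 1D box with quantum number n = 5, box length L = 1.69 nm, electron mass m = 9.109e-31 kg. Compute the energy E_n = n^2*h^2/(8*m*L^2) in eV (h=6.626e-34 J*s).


E = n^2 * h^2 / (8 * m * L^2)
= 5^2 * (6.626e-34)^2 / (8 * 9.109e-31 * (1.69e-9)^2)
= 25 * 4.3904e-67 / (8 * 9.109e-31 * 2.8561e-18)
= 5.2736e-19 J
= 3.2919 eV

3.2919


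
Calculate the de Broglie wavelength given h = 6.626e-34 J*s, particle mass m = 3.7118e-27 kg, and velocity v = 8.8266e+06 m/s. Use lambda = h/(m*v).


lambda = h / (m * v)
= 6.626e-34 / (3.7118e-27 * 8.8266e+06)
= 6.626e-34 / 3.2763e-20
= 2.0224e-14 m

2.0224e-14


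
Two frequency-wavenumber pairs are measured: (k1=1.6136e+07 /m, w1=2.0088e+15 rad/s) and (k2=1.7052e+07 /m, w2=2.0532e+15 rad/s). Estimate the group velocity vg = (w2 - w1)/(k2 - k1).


vg = (w2 - w1) / (k2 - k1)
= (2.0532e+15 - 2.0088e+15) / (1.7052e+07 - 1.6136e+07)
= 4.4400e+13 / 9.1600e+05
= 4.8472e+07 m/s

4.8472e+07


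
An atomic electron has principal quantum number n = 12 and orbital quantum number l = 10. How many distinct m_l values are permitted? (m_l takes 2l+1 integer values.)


m_l ranges from -l to +l in integer steps
So m_l goes from -10 to +10
Count = 2l + 1 = 2*10 + 1
= 21

21


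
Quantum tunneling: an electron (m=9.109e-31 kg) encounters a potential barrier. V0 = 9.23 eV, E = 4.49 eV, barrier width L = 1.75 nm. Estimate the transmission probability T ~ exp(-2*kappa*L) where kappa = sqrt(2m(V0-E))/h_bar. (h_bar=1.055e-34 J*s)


V0 - E = 4.74 eV = 7.5935e-19 J
kappa = sqrt(2 * m * (V0-E)) / h_bar
= sqrt(2 * 9.109e-31 * 7.5935e-19) / 1.055e-34
= 1.1149e+10 /m
2*kappa*L = 2 * 1.1149e+10 * 1.75e-9
= 39.0199
T = exp(-39.0199) = 1.132047e-17

1.132047e-17


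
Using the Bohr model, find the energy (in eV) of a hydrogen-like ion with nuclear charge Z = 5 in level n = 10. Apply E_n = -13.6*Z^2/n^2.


E_n = -13.6 * Z^2 / n^2
= -13.6 * 5^2 / 10^2
= -13.6 * 25 / 100
= -3.4 eV

-3.4


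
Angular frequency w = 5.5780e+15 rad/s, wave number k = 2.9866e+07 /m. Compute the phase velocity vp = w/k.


vp = w / k
= 5.5780e+15 / 2.9866e+07
= 1.8677e+08 m/s

1.8677e+08


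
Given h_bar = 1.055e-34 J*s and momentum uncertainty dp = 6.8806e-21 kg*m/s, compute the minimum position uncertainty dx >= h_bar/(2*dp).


dx = h_bar / (2 * dp)
= 1.055e-34 / (2 * 6.8806e-21)
= 1.055e-34 / 1.3761e-20
= 7.6665e-15 m

7.6665e-15


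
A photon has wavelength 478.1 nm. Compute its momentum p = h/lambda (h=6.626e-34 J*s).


p = h / lambda
= 6.626e-34 / (478.1e-9)
= 6.626e-34 / 4.7810e-07
= 1.3859e-27 kg*m/s

1.3859e-27


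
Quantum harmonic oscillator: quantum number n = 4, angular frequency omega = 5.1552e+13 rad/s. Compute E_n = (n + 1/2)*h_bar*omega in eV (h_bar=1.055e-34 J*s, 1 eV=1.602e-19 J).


E = (n + 1/2) * h_bar * omega
= (4 + 0.5) * 1.055e-34 * 5.1552e+13
= 4.5 * 5.4387e-21
= 2.4474e-20 J
= 0.1528 eV

0.1528


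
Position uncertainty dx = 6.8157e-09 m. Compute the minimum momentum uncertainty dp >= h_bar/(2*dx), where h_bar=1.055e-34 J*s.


dp = h_bar / (2 * dx)
= 1.055e-34 / (2 * 6.8157e-09)
= 1.055e-34 / 1.3631e-08
= 7.7395e-27 kg*m/s

7.7395e-27


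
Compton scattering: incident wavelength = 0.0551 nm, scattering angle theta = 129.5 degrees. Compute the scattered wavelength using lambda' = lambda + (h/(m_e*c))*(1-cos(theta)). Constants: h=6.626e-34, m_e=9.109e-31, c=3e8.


Compton wavelength: h/(m_e*c) = 2.4247e-12 m
d_lambda = 2.4247e-12 * (1 - cos(129.5 deg))
= 2.4247e-12 * 1.636078
= 3.9670e-12 m = 0.003967 nm
lambda' = 0.0551 + 0.003967
= 0.059067 nm

0.059067


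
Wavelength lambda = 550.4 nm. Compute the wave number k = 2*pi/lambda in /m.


k = 2 * pi / lambda
= 6.2832 / (550.4e-9)
= 6.2832 / 5.5040e-07
= 1.1416e+07 /m

1.1416e+07


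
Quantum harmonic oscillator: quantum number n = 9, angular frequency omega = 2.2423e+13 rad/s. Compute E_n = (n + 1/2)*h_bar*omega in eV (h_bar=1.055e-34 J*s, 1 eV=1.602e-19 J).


E = (n + 1/2) * h_bar * omega
= (9 + 0.5) * 1.055e-34 * 2.2423e+13
= 9.5 * 2.3656e-21
= 2.2473e-20 J
= 0.1403 eV

0.1403


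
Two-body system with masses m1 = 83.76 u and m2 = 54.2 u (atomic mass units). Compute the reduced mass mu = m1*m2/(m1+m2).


mu = m1 * m2 / (m1 + m2)
= 83.76 * 54.2 / (83.76 + 54.2)
= 4539.792 / 137.96
= 32.9066 u

32.9066


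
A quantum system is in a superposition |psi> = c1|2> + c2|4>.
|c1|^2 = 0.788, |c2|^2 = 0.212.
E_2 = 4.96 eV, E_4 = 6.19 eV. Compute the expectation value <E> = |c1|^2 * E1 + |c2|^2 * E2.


<E> = |c1|^2 * E1 + |c2|^2 * E2
= 0.788 * 4.96 + 0.212 * 6.19
= 3.9085 + 1.3123
= 5.2208 eV

5.2208


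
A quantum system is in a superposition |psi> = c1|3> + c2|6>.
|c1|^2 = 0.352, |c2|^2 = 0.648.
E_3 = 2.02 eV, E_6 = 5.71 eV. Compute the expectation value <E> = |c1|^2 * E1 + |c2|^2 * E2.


<E> = |c1|^2 * E1 + |c2|^2 * E2
= 0.352 * 2.02 + 0.648 * 5.71
= 0.711 + 3.7001
= 4.4111 eV

4.4111


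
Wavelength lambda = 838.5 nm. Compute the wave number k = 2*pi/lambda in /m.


k = 2 * pi / lambda
= 6.2832 / (838.5e-9)
= 6.2832 / 8.3850e-07
= 7.4934e+06 /m

7.4934e+06


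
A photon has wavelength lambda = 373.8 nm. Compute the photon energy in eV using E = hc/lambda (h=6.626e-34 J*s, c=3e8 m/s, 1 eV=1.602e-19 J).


E = hc / lambda
= (6.626e-34)(3e8) / (373.8e-9)
= 1.9878e-25 / 3.7380e-07
= 5.3178e-19 J
Converting to eV: 5.3178e-19 / 1.602e-19
= 3.3195 eV

3.3195


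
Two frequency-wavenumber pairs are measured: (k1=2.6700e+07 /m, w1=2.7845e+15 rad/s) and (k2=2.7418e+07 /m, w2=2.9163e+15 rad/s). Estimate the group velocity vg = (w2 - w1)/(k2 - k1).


vg = (w2 - w1) / (k2 - k1)
= (2.9163e+15 - 2.7845e+15) / (2.7418e+07 - 2.6700e+07)
= 1.3180e+14 / 7.1800e+05
= 1.8357e+08 m/s

1.8357e+08


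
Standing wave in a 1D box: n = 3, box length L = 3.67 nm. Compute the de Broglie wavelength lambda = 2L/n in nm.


lambda = 2L / n
= 2 * 3.67 / 3
= 7.34 / 3
= 2.4467 nm

2.4467


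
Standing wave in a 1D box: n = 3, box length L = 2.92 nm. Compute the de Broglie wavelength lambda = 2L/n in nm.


lambda = 2L / n
= 2 * 2.92 / 3
= 5.84 / 3
= 1.9467 nm

1.9467


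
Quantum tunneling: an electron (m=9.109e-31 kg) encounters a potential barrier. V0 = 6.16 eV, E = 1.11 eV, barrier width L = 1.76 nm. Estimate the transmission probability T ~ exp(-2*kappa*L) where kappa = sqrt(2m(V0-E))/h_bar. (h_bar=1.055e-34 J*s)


V0 - E = 5.05 eV = 8.0901e-19 J
kappa = sqrt(2 * m * (V0-E)) / h_bar
= sqrt(2 * 9.109e-31 * 8.0901e-19) / 1.055e-34
= 1.1507e+10 /m
2*kappa*L = 2 * 1.1507e+10 * 1.76e-9
= 40.5058
T = exp(-40.5058) = 2.561787e-18

2.561787e-18


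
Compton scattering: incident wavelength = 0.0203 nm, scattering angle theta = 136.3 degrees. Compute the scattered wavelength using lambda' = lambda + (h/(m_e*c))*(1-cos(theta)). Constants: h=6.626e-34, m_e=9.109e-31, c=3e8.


Compton wavelength: h/(m_e*c) = 2.4247e-12 m
d_lambda = 2.4247e-12 * (1 - cos(136.3 deg))
= 2.4247e-12 * 1.722967
= 4.1777e-12 m = 0.004178 nm
lambda' = 0.0203 + 0.004178
= 0.024478 nm

0.024478


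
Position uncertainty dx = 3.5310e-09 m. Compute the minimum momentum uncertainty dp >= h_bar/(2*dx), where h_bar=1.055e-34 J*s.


dp = h_bar / (2 * dx)
= 1.055e-34 / (2 * 3.5310e-09)
= 1.055e-34 / 7.0620e-09
= 1.4939e-26 kg*m/s

1.4939e-26


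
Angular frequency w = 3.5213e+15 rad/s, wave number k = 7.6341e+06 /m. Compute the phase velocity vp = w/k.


vp = w / k
= 3.5213e+15 / 7.6341e+06
= 4.6126e+08 m/s

4.6126e+08


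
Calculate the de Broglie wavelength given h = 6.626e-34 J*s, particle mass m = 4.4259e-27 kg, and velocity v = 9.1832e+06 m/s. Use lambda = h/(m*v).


lambda = h / (m * v)
= 6.626e-34 / (4.4259e-27 * 9.1832e+06)
= 6.626e-34 / 4.0644e-20
= 1.6303e-14 m

1.6303e-14


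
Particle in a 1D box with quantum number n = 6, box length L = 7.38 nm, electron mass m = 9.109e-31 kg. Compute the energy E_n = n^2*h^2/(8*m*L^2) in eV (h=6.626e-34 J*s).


E = n^2 * h^2 / (8 * m * L^2)
= 6^2 * (6.626e-34)^2 / (8 * 9.109e-31 * (7.38e-9)^2)
= 36 * 4.3904e-67 / (8 * 9.109e-31 * 5.4464e-17)
= 3.9823e-20 J
= 0.2486 eV

0.2486


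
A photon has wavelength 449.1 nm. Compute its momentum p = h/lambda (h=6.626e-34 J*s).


p = h / lambda
= 6.626e-34 / (449.1e-9)
= 6.626e-34 / 4.4910e-07
= 1.4754e-27 kg*m/s

1.4754e-27


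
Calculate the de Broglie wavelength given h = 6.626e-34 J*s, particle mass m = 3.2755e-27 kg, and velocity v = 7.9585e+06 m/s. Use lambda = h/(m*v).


lambda = h / (m * v)
= 6.626e-34 / (3.2755e-27 * 7.9585e+06)
= 6.626e-34 / 2.6068e-20
= 2.5418e-14 m

2.5418e-14


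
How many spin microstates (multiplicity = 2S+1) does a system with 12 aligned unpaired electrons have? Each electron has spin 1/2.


Total spin S = N * (1/2) = 12 * 0.5 = 6.0
Spin multiplicity = 2S + 1
= 2 * 6.0 + 1
= 13

13


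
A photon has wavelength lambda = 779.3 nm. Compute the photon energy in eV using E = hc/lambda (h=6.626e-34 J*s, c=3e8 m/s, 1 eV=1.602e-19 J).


E = hc / lambda
= (6.626e-34)(3e8) / (779.3e-9)
= 1.9878e-25 / 7.7930e-07
= 2.5508e-19 J
Converting to eV: 2.5508e-19 / 1.602e-19
= 1.5922 eV

1.5922


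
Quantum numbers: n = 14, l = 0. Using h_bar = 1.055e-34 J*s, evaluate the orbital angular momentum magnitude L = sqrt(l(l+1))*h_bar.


L = sqrt(l*(l+1)) * h_bar
= sqrt(0 * 1) * 1.055e-34
= sqrt(0) * 1.055e-34
= 0.0 * 1.055e-34
= 0.0000e+00 J*s

0.0000e+00


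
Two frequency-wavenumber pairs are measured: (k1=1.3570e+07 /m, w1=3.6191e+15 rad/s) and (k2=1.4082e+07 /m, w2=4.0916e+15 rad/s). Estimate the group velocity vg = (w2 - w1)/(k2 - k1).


vg = (w2 - w1) / (k2 - k1)
= (4.0916e+15 - 3.6191e+15) / (1.4082e+07 - 1.3570e+07)
= 4.7250e+14 / 5.1200e+05
= 9.2285e+08 m/s

9.2285e+08


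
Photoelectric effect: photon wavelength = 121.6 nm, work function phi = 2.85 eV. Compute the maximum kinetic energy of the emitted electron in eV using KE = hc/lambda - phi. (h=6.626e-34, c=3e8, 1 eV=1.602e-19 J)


E_photon = hc / lambda
= (6.626e-34)(3e8) / (121.6e-9)
= 1.6347e-18 J
= 10.2041 eV
KE = E_photon - phi
= 10.2041 - 2.85
= 7.3541 eV

7.3541


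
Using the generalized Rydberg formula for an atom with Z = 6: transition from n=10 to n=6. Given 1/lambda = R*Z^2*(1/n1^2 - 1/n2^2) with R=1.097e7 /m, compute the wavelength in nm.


1/lambda = R * Z^2 * (1/n1^2 - 1/n2^2)
= 1.097e7 * 6^2 * (1/6^2 - 1/10^2)
= 1.097e7 * 36 * (0.027778 - 0.01)
= 7.0208e+06 /m
lambda = 1 / 7.0208e+06
= 142.4339 nm

142.4339


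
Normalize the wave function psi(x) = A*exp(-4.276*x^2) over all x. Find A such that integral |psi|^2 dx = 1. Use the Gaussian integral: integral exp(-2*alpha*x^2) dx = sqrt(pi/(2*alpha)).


integral |psi|^2 dx = A^2 * sqrt(pi/(2*alpha)) = 1
A^2 = sqrt(2*alpha/pi)
= sqrt(2 * 4.276 / pi)
= 1.649905
A = sqrt(1.649905)
= 1.2845

1.2845


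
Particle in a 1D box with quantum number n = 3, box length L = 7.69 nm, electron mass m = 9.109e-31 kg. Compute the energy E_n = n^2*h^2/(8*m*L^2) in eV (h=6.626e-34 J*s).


E = n^2 * h^2 / (8 * m * L^2)
= 3^2 * (6.626e-34)^2 / (8 * 9.109e-31 * (7.69e-9)^2)
= 9 * 4.3904e-67 / (8 * 9.109e-31 * 5.9136e-17)
= 9.1692e-21 J
= 0.0572 eV

0.0572


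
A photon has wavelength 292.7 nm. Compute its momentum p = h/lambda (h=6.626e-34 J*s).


p = h / lambda
= 6.626e-34 / (292.7e-9)
= 6.626e-34 / 2.9270e-07
= 2.2638e-27 kg*m/s

2.2638e-27


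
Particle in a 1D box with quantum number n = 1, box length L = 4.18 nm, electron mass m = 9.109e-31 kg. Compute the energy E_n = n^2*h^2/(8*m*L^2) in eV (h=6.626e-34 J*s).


E = n^2 * h^2 / (8 * m * L^2)
= 1^2 * (6.626e-34)^2 / (8 * 9.109e-31 * (4.18e-9)^2)
= 1 * 4.3904e-67 / (8 * 9.109e-31 * 1.7472e-17)
= 3.4482e-21 J
= 0.0215 eV

0.0215


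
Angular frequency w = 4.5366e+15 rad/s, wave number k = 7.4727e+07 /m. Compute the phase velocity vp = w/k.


vp = w / k
= 4.5366e+15 / 7.4727e+07
= 6.0709e+07 m/s

6.0709e+07


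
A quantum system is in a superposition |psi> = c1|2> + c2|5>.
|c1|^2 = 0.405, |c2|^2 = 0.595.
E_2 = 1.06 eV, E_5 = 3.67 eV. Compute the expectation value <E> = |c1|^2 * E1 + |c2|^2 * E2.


<E> = |c1|^2 * E1 + |c2|^2 * E2
= 0.405 * 1.06 + 0.595 * 3.67
= 0.4293 + 2.1836
= 2.6129 eV

2.6129


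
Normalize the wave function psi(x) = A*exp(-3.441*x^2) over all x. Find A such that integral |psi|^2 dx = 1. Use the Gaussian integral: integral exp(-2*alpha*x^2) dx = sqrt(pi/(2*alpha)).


integral |psi|^2 dx = A^2 * sqrt(pi/(2*alpha)) = 1
A^2 = sqrt(2*alpha/pi)
= sqrt(2 * 3.441 / pi)
= 1.48007
A = sqrt(1.48007)
= 1.2166

1.2166


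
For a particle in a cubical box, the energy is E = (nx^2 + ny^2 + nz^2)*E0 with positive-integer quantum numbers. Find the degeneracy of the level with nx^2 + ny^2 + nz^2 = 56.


Enumerate all (nx, ny, nz) with nx^2 + ny^2 + nz^2 = 56:
(2,4,6)
(2,6,4)
(4,2,6)
(4,6,2)
(6,2,4)
(6,4,2)
Total degeneracy = 6

6


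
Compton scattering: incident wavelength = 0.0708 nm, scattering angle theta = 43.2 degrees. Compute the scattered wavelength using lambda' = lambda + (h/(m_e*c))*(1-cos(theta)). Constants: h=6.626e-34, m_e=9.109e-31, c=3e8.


Compton wavelength: h/(m_e*c) = 2.4247e-12 m
d_lambda = 2.4247e-12 * (1 - cos(43.2 deg))
= 2.4247e-12 * 0.271031
= 6.5717e-13 m = 0.000657 nm
lambda' = 0.0708 + 0.000657
= 0.071457 nm

0.071457


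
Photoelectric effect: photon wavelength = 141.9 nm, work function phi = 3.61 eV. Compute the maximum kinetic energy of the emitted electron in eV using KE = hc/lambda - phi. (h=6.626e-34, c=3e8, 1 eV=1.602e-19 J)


E_photon = hc / lambda
= (6.626e-34)(3e8) / (141.9e-9)
= 1.4008e-18 J
= 8.7444 eV
KE = E_photon - phi
= 8.7444 - 3.61
= 5.1344 eV

5.1344


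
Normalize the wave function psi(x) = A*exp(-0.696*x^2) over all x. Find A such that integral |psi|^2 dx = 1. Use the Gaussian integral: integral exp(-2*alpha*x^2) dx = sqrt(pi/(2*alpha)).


integral |psi|^2 dx = A^2 * sqrt(pi/(2*alpha)) = 1
A^2 = sqrt(2*alpha/pi)
= sqrt(2 * 0.696 / pi)
= 0.665648
A = sqrt(0.665648)
= 0.8159

0.8159


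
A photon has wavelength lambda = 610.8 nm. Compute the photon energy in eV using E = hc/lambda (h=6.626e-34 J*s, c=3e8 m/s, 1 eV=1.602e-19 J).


E = hc / lambda
= (6.626e-34)(3e8) / (610.8e-9)
= 1.9878e-25 / 6.1080e-07
= 3.2544e-19 J
Converting to eV: 3.2544e-19 / 1.602e-19
= 2.0315 eV

2.0315


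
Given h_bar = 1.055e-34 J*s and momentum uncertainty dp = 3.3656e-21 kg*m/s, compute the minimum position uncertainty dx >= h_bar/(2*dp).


dx = h_bar / (2 * dp)
= 1.055e-34 / (2 * 3.3656e-21)
= 1.055e-34 / 6.7312e-21
= 1.5673e-14 m

1.5673e-14


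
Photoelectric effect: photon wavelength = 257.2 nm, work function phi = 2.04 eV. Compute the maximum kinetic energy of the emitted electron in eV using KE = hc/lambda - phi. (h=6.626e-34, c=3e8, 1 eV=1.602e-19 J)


E_photon = hc / lambda
= (6.626e-34)(3e8) / (257.2e-9)
= 7.7286e-19 J
= 4.8244 eV
KE = E_photon - phi
= 4.8244 - 2.04
= 2.7844 eV

2.7844


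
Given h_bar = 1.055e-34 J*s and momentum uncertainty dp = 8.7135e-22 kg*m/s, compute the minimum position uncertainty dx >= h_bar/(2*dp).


dx = h_bar / (2 * dp)
= 1.055e-34 / (2 * 8.7135e-22)
= 1.055e-34 / 1.7427e-21
= 6.0538e-14 m

6.0538e-14


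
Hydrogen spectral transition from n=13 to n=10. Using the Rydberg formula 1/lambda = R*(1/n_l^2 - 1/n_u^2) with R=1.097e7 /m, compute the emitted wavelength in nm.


1/lambda = R * (1/n_l^2 - 1/n_u^2)
= 1.097e7 * (1/10^2 - 1/13^2)
= 1.097e7 * (0.01 - 0.005917)
= 1.097e7 * 0.004083
= 4.4789e+04 /m
lambda = 1 / 4.4789e+04 = 22327.0316 nm

22327.0316


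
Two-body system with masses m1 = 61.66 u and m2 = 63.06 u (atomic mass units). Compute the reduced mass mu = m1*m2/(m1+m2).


mu = m1 * m2 / (m1 + m2)
= 61.66 * 63.06 / (61.66 + 63.06)
= 3888.2796 / 124.72
= 31.1761 u

31.1761


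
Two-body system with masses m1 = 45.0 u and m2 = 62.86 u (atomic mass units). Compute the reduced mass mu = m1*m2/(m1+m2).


mu = m1 * m2 / (m1 + m2)
= 45.0 * 62.86 / (45.0 + 62.86)
= 2828.7 / 107.86
= 26.2257 u

26.2257


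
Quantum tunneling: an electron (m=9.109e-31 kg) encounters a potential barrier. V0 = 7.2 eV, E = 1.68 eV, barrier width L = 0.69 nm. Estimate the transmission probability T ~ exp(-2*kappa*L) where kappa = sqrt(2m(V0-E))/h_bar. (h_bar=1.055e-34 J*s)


V0 - E = 5.52 eV = 8.8430e-19 J
kappa = sqrt(2 * m * (V0-E)) / h_bar
= sqrt(2 * 9.109e-31 * 8.8430e-19) / 1.055e-34
= 1.2031e+10 /m
2*kappa*L = 2 * 1.2031e+10 * 0.69e-9
= 16.6027
T = exp(-16.6027) = 6.159632e-08

6.159632e-08


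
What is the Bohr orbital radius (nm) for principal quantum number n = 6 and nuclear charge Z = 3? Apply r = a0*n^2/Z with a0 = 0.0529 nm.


r = a0 * n^2 / Z
= 0.0529 * 6^2 / 3
= 0.0529 * 36 / 3
= 0.6348 nm

0.6348


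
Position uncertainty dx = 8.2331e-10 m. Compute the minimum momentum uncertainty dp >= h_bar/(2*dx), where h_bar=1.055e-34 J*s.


dp = h_bar / (2 * dx)
= 1.055e-34 / (2 * 8.2331e-10)
= 1.055e-34 / 1.6466e-09
= 6.4071e-26 kg*m/s

6.4071e-26


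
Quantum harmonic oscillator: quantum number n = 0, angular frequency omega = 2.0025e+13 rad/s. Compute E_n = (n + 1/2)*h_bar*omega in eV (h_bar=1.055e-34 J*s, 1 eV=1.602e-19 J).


E = (n + 1/2) * h_bar * omega
= (0 + 0.5) * 1.055e-34 * 2.0025e+13
= 0.5 * 2.1126e-21
= 1.0563e-21 J
= 0.0066 eV

0.0066


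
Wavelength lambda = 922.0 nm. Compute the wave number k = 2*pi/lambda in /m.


k = 2 * pi / lambda
= 6.2832 / (922.0e-9)
= 6.2832 / 9.2200e-07
= 6.8147e+06 /m

6.8147e+06


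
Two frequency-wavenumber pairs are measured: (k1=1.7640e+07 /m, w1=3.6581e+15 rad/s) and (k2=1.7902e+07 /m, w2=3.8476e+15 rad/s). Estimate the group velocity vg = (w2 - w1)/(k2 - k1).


vg = (w2 - w1) / (k2 - k1)
= (3.8476e+15 - 3.6581e+15) / (1.7902e+07 - 1.7640e+07)
= 1.8950e+14 / 2.6200e+05
= 7.2328e+08 m/s

7.2328e+08


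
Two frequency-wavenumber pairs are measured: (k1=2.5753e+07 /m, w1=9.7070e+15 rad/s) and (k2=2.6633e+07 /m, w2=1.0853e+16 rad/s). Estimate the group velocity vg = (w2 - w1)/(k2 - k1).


vg = (w2 - w1) / (k2 - k1)
= (1.0853e+16 - 9.7070e+15) / (2.6633e+07 - 2.5753e+07)
= 1.1460e+15 / 8.8000e+05
= 1.3023e+09 m/s

1.3023e+09


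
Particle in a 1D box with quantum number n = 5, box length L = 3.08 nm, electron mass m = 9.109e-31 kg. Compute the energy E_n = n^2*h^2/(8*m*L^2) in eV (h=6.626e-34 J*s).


E = n^2 * h^2 / (8 * m * L^2)
= 5^2 * (6.626e-34)^2 / (8 * 9.109e-31 * (3.08e-9)^2)
= 25 * 4.3904e-67 / (8 * 9.109e-31 * 9.4864e-18)
= 1.5877e-19 J
= 0.9911 eV

0.9911


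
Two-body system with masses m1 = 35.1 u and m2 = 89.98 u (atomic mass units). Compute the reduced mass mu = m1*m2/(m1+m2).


mu = m1 * m2 / (m1 + m2)
= 35.1 * 89.98 / (35.1 + 89.98)
= 3158.298 / 125.08
= 25.2502 u

25.2502


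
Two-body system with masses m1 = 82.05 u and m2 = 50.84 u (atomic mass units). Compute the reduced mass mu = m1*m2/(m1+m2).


mu = m1 * m2 / (m1 + m2)
= 82.05 * 50.84 / (82.05 + 50.84)
= 4171.422 / 132.89
= 31.39 u

31.39


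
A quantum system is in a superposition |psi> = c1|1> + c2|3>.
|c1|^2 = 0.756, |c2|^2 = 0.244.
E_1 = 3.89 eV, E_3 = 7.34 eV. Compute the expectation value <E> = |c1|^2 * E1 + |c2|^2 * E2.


<E> = |c1|^2 * E1 + |c2|^2 * E2
= 0.756 * 3.89 + 0.244 * 7.34
= 2.9408 + 1.791
= 4.7318 eV

4.7318


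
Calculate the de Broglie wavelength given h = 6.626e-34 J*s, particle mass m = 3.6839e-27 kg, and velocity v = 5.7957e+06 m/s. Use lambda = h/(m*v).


lambda = h / (m * v)
= 6.626e-34 / (3.6839e-27 * 5.7957e+06)
= 6.626e-34 / 2.1351e-20
= 3.1034e-14 m

3.1034e-14


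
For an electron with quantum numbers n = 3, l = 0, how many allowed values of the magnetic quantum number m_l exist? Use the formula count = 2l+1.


m_l ranges from -l to +l in integer steps
So m_l goes from -0 to +0
Count = 2l + 1 = 2*0 + 1
= 1

1


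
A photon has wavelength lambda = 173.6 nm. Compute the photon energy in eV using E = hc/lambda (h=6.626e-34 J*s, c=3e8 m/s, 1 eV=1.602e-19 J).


E = hc / lambda
= (6.626e-34)(3e8) / (173.6e-9)
= 1.9878e-25 / 1.7360e-07
= 1.1450e-18 J
Converting to eV: 1.1450e-18 / 1.602e-19
= 7.1476 eV

7.1476


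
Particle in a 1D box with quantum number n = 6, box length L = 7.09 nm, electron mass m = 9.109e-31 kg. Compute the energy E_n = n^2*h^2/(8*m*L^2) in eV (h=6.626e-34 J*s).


E = n^2 * h^2 / (8 * m * L^2)
= 6^2 * (6.626e-34)^2 / (8 * 9.109e-31 * (7.09e-9)^2)
= 36 * 4.3904e-67 / (8 * 9.109e-31 * 5.0268e-17)
= 4.3147e-20 J
= 0.2693 eV

0.2693


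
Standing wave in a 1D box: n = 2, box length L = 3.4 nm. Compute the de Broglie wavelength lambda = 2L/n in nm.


lambda = 2L / n
= 2 * 3.4 / 2
= 6.8 / 2
= 3.4 nm

3.4


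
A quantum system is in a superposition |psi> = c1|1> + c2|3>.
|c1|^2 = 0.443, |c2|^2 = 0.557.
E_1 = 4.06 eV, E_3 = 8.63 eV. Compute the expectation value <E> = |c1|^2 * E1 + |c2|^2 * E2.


<E> = |c1|^2 * E1 + |c2|^2 * E2
= 0.443 * 4.06 + 0.557 * 8.63
= 1.7986 + 4.8069
= 6.6055 eV

6.6055


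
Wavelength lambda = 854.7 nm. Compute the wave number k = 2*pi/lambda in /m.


k = 2 * pi / lambda
= 6.2832 / (854.7e-9)
= 6.2832 / 8.5470e-07
= 7.3513e+06 /m

7.3513e+06


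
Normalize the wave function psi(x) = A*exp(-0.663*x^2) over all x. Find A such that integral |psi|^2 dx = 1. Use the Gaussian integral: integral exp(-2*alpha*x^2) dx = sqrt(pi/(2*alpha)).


integral |psi|^2 dx = A^2 * sqrt(pi/(2*alpha)) = 1
A^2 = sqrt(2*alpha/pi)
= sqrt(2 * 0.663 / pi)
= 0.649676
A = sqrt(0.649676)
= 0.806

0.806


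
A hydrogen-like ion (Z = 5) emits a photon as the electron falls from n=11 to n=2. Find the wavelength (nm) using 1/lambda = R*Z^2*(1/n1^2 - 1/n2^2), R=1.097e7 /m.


1/lambda = R * Z^2 * (1/n1^2 - 1/n2^2)
= 1.097e7 * 5^2 * (1/2^2 - 1/11^2)
= 1.097e7 * 25 * (0.25 - 0.008264)
= 6.6296e+07 /m
lambda = 1 / 6.6296e+07
= 15.0839 nm

15.0839


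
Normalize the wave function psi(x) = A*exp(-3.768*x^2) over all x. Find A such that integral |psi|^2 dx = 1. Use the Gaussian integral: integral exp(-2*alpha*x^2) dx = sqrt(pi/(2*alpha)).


integral |psi|^2 dx = A^2 * sqrt(pi/(2*alpha)) = 1
A^2 = sqrt(2*alpha/pi)
= sqrt(2 * 3.768 / pi)
= 1.548801
A = sqrt(1.548801)
= 1.2445

1.2445


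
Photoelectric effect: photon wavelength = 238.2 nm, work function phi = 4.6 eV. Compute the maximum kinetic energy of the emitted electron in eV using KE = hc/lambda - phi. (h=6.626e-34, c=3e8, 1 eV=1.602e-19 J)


E_photon = hc / lambda
= (6.626e-34)(3e8) / (238.2e-9)
= 8.3451e-19 J
= 5.2092 eV
KE = E_photon - phi
= 5.2092 - 4.6
= 0.6092 eV

0.6092


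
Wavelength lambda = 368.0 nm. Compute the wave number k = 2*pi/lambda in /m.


k = 2 * pi / lambda
= 6.2832 / (368.0e-9)
= 6.2832 / 3.6800e-07
= 1.7074e+07 /m

1.7074e+07


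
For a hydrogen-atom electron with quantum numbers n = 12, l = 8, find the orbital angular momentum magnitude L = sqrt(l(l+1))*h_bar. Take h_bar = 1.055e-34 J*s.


L = sqrt(l*(l+1)) * h_bar
= sqrt(8 * 9) * 1.055e-34
= sqrt(72) * 1.055e-34
= 8.4853 * 1.055e-34
= 8.9520e-34 J*s

8.9520e-34


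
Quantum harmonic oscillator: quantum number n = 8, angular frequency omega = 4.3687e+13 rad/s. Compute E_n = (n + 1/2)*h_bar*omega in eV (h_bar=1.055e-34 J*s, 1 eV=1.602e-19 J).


E = (n + 1/2) * h_bar * omega
= (8 + 0.5) * 1.055e-34 * 4.3687e+13
= 8.5 * 4.6090e-21
= 3.9176e-20 J
= 0.2445 eV

0.2445


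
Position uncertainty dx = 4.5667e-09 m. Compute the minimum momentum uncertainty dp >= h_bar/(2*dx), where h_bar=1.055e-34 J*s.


dp = h_bar / (2 * dx)
= 1.055e-34 / (2 * 4.5667e-09)
= 1.055e-34 / 9.1334e-09
= 1.1551e-26 kg*m/s

1.1551e-26


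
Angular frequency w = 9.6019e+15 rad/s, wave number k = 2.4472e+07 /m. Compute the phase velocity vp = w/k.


vp = w / k
= 9.6019e+15 / 2.4472e+07
= 3.9236e+08 m/s

3.9236e+08


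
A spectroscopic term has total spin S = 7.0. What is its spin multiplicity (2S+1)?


Spin multiplicity = 2S + 1
= 2 * 7.0 + 1
= 14.0 + 1
= 15

15


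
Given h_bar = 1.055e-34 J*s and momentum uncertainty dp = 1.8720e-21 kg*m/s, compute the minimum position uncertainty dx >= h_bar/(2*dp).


dx = h_bar / (2 * dp)
= 1.055e-34 / (2 * 1.8720e-21)
= 1.055e-34 / 3.7440e-21
= 2.8178e-14 m

2.8178e-14


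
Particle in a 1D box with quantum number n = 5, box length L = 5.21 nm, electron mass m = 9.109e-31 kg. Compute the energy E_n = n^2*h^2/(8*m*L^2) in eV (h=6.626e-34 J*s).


E = n^2 * h^2 / (8 * m * L^2)
= 5^2 * (6.626e-34)^2 / (8 * 9.109e-31 * (5.21e-9)^2)
= 25 * 4.3904e-67 / (8 * 9.109e-31 * 2.7144e-17)
= 5.5489e-20 J
= 0.3464 eV

0.3464


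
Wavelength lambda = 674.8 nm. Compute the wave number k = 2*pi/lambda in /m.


k = 2 * pi / lambda
= 6.2832 / (674.8e-9)
= 6.2832 / 6.7480e-07
= 9.3112e+06 /m

9.3112e+06


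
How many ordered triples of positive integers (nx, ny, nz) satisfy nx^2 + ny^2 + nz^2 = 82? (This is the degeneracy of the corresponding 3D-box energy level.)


Enumerate all (nx, ny, nz) with nx^2 + ny^2 + nz^2 = 82:
(3,3,8)
(3,8,3)
(8,3,3)
Total degeneracy = 3

3


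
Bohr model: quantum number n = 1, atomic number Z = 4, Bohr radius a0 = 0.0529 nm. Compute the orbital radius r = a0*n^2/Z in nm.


r = a0 * n^2 / Z
= 0.0529 * 1^2 / 4
= 0.0529 * 1 / 4
= 0.0132 nm

0.0132


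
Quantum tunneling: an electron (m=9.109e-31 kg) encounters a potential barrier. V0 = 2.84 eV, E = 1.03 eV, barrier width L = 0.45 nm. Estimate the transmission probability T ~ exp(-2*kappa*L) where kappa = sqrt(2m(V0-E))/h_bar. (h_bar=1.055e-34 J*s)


V0 - E = 1.81 eV = 2.8996e-19 J
kappa = sqrt(2 * m * (V0-E)) / h_bar
= sqrt(2 * 9.109e-31 * 2.8996e-19) / 1.055e-34
= 6.8892e+09 /m
2*kappa*L = 2 * 6.8892e+09 * 0.45e-9
= 6.2003
T = exp(-6.2003) = 2.028873e-03

2.028873e-03


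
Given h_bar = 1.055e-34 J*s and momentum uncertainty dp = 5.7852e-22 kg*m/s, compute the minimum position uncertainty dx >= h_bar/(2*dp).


dx = h_bar / (2 * dp)
= 1.055e-34 / (2 * 5.7852e-22)
= 1.055e-34 / 1.1570e-21
= 9.1181e-14 m

9.1181e-14


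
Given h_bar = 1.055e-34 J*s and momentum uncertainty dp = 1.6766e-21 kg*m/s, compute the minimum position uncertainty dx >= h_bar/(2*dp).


dx = h_bar / (2 * dp)
= 1.055e-34 / (2 * 1.6766e-21)
= 1.055e-34 / 3.3532e-21
= 3.1462e-14 m

3.1462e-14


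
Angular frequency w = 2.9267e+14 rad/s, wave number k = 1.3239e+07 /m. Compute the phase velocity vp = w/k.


vp = w / k
= 2.9267e+14 / 1.3239e+07
= 2.2107e+07 m/s

2.2107e+07


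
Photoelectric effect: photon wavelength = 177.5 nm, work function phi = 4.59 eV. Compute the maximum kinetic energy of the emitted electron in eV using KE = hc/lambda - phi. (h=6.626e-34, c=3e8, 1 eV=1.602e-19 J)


E_photon = hc / lambda
= (6.626e-34)(3e8) / (177.5e-9)
= 1.1199e-18 J
= 6.9906 eV
KE = E_photon - phi
= 6.9906 - 4.59
= 2.4006 eV

2.4006


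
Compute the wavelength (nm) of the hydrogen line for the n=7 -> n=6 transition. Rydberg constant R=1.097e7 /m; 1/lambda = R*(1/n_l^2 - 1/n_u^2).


1/lambda = R * (1/n_l^2 - 1/n_u^2)
= 1.097e7 * (1/6^2 - 1/7^2)
= 1.097e7 * (0.027778 - 0.020408)
= 1.097e7 * 0.00737
= 8.0845e+04 /m
lambda = 1 / 8.0845e+04 = 12369.3991 nm

12369.3991


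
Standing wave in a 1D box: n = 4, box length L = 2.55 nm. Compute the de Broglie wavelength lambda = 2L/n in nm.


lambda = 2L / n
= 2 * 2.55 / 4
= 5.1 / 4
= 1.275 nm

1.275


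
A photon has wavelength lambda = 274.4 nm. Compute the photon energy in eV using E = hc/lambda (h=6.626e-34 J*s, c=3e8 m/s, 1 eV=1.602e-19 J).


E = hc / lambda
= (6.626e-34)(3e8) / (274.4e-9)
= 1.9878e-25 / 2.7440e-07
= 7.2442e-19 J
Converting to eV: 7.2442e-19 / 1.602e-19
= 4.522 eV

4.522


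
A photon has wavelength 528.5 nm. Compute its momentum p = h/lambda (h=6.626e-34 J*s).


p = h / lambda
= 6.626e-34 / (528.5e-9)
= 6.626e-34 / 5.2850e-07
= 1.2537e-27 kg*m/s

1.2537e-27


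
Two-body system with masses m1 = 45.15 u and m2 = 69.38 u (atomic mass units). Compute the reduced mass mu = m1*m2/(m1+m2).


mu = m1 * m2 / (m1 + m2)
= 45.15 * 69.38 / (45.15 + 69.38)
= 3132.507 / 114.53
= 27.351 u

27.351


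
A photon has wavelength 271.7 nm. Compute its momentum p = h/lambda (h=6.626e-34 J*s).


p = h / lambda
= 6.626e-34 / (271.7e-9)
= 6.626e-34 / 2.7170e-07
= 2.4387e-27 kg*m/s

2.4387e-27


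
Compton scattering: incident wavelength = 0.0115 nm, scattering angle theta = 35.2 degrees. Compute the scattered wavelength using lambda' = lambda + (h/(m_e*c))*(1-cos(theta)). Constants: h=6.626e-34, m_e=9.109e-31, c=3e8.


Compton wavelength: h/(m_e*c) = 2.4247e-12 m
d_lambda = 2.4247e-12 * (1 - cos(35.2 deg))
= 2.4247e-12 * 0.182855
= 4.4337e-13 m = 0.000443 nm
lambda' = 0.0115 + 0.000443
= 0.011943 nm

0.011943


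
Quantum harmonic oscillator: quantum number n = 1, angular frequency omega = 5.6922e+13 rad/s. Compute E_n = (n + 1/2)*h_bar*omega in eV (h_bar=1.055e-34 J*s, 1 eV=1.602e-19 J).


E = (n + 1/2) * h_bar * omega
= (1 + 0.5) * 1.055e-34 * 5.6922e+13
= 1.5 * 6.0053e-21
= 9.0079e-21 J
= 0.0562 eV

0.0562


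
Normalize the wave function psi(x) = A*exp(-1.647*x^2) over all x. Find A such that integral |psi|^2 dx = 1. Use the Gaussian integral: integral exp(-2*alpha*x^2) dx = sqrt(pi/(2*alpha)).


integral |psi|^2 dx = A^2 * sqrt(pi/(2*alpha)) = 1
A^2 = sqrt(2*alpha/pi)
= sqrt(2 * 1.647 / pi)
= 1.023969
A = sqrt(1.023969)
= 1.0119

1.0119


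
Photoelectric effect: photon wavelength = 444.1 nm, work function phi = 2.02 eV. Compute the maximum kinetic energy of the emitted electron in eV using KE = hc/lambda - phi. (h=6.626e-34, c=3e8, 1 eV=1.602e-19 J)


E_photon = hc / lambda
= (6.626e-34)(3e8) / (444.1e-9)
= 4.4760e-19 J
= 2.794 eV
KE = E_photon - phi
= 2.794 - 2.02
= 0.774 eV

0.774


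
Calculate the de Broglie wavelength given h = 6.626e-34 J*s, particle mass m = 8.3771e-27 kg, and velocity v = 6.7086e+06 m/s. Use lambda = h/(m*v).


lambda = h / (m * v)
= 6.626e-34 / (8.3771e-27 * 6.7086e+06)
= 6.626e-34 / 5.6199e-20
= 1.1790e-14 m

1.1790e-14


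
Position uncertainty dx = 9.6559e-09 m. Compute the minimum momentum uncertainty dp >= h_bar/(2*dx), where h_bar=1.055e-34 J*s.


dp = h_bar / (2 * dx)
= 1.055e-34 / (2 * 9.6559e-09)
= 1.055e-34 / 1.9312e-08
= 5.4630e-27 kg*m/s

5.4630e-27


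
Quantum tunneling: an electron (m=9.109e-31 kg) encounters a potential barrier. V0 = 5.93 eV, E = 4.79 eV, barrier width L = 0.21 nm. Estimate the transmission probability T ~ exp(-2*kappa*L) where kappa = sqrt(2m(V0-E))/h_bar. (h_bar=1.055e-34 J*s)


V0 - E = 1.14 eV = 1.8263e-19 J
kappa = sqrt(2 * m * (V0-E)) / h_bar
= sqrt(2 * 9.109e-31 * 1.8263e-19) / 1.055e-34
= 5.4674e+09 /m
2*kappa*L = 2 * 5.4674e+09 * 0.21e-9
= 2.2963
T = exp(-2.2963) = 1.006293e-01

1.006293e-01


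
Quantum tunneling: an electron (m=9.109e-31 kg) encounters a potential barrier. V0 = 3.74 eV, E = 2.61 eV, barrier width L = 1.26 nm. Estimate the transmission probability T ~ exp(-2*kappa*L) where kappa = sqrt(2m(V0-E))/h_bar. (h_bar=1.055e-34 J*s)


V0 - E = 1.13 eV = 1.8103e-19 J
kappa = sqrt(2 * m * (V0-E)) / h_bar
= sqrt(2 * 9.109e-31 * 1.8103e-19) / 1.055e-34
= 5.4434e+09 /m
2*kappa*L = 2 * 5.4434e+09 * 1.26e-9
= 13.7173
T = exp(-13.7173) = 1.103186e-06

1.103186e-06


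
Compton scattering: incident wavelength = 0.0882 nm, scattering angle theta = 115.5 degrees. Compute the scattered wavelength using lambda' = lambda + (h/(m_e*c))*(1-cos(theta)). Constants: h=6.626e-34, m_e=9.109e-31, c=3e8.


Compton wavelength: h/(m_e*c) = 2.4247e-12 m
d_lambda = 2.4247e-12 * (1 - cos(115.5 deg))
= 2.4247e-12 * 1.430511
= 3.4686e-12 m = 0.003469 nm
lambda' = 0.0882 + 0.003469
= 0.091669 nm

0.091669


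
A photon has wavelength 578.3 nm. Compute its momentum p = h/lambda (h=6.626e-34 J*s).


p = h / lambda
= 6.626e-34 / (578.3e-9)
= 6.626e-34 / 5.7830e-07
= 1.1458e-27 kg*m/s

1.1458e-27


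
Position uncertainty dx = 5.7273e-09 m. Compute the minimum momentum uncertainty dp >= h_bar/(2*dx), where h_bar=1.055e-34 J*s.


dp = h_bar / (2 * dx)
= 1.055e-34 / (2 * 5.7273e-09)
= 1.055e-34 / 1.1455e-08
= 9.2103e-27 kg*m/s

9.2103e-27


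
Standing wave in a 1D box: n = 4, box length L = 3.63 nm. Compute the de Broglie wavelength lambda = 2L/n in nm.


lambda = 2L / n
= 2 * 3.63 / 4
= 7.26 / 4
= 1.815 nm

1.815


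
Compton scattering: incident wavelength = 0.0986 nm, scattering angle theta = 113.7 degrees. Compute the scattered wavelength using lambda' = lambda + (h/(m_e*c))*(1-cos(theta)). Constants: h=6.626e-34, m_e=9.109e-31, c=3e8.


Compton wavelength: h/(m_e*c) = 2.4247e-12 m
d_lambda = 2.4247e-12 * (1 - cos(113.7 deg))
= 2.4247e-12 * 1.401948
= 3.3993e-12 m = 0.003399 nm
lambda' = 0.0986 + 0.003399
= 0.101999 nm

0.101999


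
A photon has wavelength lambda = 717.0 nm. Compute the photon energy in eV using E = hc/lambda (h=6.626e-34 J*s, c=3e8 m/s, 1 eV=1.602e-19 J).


E = hc / lambda
= (6.626e-34)(3e8) / (717.0e-9)
= 1.9878e-25 / 7.1700e-07
= 2.7724e-19 J
Converting to eV: 2.7724e-19 / 1.602e-19
= 1.7306 eV

1.7306


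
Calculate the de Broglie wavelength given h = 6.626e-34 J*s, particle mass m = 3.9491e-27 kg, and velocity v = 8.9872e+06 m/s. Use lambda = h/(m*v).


lambda = h / (m * v)
= 6.626e-34 / (3.9491e-27 * 8.9872e+06)
= 6.626e-34 / 3.5491e-20
= 1.8669e-14 m

1.8669e-14


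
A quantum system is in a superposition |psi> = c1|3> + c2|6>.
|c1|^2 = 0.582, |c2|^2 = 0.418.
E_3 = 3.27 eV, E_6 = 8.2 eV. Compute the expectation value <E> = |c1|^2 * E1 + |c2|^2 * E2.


<E> = |c1|^2 * E1 + |c2|^2 * E2
= 0.582 * 3.27 + 0.418 * 8.2
= 1.9031 + 3.4276
= 5.3307 eV

5.3307


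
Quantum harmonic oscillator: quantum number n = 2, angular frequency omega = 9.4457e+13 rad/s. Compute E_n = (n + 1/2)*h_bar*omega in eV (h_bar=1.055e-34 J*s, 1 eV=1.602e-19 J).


E = (n + 1/2) * h_bar * omega
= (2 + 0.5) * 1.055e-34 * 9.4457e+13
= 2.5 * 9.9652e-21
= 2.4913e-20 J
= 0.1555 eV

0.1555


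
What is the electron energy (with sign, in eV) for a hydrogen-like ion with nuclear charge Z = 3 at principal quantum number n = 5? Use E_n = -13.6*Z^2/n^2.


E_n = -13.6 * Z^2 / n^2
= -13.6 * 3^2 / 5^2
= -13.6 * 9 / 25
= -4.896 eV

-4.896


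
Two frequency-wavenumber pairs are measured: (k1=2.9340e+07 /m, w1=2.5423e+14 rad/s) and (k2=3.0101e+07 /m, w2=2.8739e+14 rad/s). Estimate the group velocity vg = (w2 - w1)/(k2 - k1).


vg = (w2 - w1) / (k2 - k1)
= (2.8739e+14 - 2.5423e+14) / (3.0101e+07 - 2.9340e+07)
= 3.3160e+13 / 7.6100e+05
= 4.3574e+07 m/s

4.3574e+07


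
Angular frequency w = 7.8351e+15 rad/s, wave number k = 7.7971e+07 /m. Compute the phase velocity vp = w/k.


vp = w / k
= 7.8351e+15 / 7.7971e+07
= 1.0049e+08 m/s

1.0049e+08


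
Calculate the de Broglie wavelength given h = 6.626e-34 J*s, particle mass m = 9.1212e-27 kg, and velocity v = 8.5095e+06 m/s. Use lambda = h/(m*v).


lambda = h / (m * v)
= 6.626e-34 / (9.1212e-27 * 8.5095e+06)
= 6.626e-34 / 7.7617e-20
= 8.5368e-15 m

8.5368e-15


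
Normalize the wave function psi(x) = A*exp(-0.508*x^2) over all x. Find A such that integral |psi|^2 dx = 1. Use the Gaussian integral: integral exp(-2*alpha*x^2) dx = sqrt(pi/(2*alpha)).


integral |psi|^2 dx = A^2 * sqrt(pi/(2*alpha)) = 1
A^2 = sqrt(2*alpha/pi)
= sqrt(2 * 0.508 / pi)
= 0.568685
A = sqrt(0.568685)
= 0.7541

0.7541


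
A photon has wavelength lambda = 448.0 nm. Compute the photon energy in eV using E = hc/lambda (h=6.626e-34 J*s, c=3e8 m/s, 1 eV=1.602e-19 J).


E = hc / lambda
= (6.626e-34)(3e8) / (448.0e-9)
= 1.9878e-25 / 4.4800e-07
= 4.4371e-19 J
Converting to eV: 4.4371e-19 / 1.602e-19
= 2.7697 eV

2.7697


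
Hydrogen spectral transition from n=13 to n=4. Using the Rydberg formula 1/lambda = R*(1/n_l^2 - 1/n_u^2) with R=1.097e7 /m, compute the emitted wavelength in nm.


1/lambda = R * (1/n_l^2 - 1/n_u^2)
= 1.097e7 * (1/4^2 - 1/13^2)
= 1.097e7 * (0.0625 - 0.005917)
= 1.097e7 * 0.056583
= 6.2071e+05 /m
lambda = 1 / 6.2071e+05 = 1611.0486 nm

1611.0486


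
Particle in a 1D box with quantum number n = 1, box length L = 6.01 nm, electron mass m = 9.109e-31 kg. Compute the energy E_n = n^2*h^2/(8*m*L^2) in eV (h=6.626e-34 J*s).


E = n^2 * h^2 / (8 * m * L^2)
= 1^2 * (6.626e-34)^2 / (8 * 9.109e-31 * (6.01e-9)^2)
= 1 * 4.3904e-67 / (8 * 9.109e-31 * 3.6120e-17)
= 1.6680e-21 J
= 0.0104 eV

0.0104


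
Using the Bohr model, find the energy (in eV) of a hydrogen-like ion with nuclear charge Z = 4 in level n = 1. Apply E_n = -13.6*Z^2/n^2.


E_n = -13.6 * Z^2 / n^2
= -13.6 * 4^2 / 1^2
= -13.6 * 16 / 1
= -217.6 eV

-217.6


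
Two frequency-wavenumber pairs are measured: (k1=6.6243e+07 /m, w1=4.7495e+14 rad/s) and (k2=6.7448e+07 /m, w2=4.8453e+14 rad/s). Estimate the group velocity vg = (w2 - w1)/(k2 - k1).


vg = (w2 - w1) / (k2 - k1)
= (4.8453e+14 - 4.7495e+14) / (6.7448e+07 - 6.6243e+07)
= 9.5800e+12 / 1.2050e+06
= 7.9502e+06 m/s

7.9502e+06


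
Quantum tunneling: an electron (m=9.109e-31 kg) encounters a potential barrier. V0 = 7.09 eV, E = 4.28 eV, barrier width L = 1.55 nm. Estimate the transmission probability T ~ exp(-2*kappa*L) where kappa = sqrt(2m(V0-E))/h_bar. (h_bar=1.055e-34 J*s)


V0 - E = 2.81 eV = 4.5016e-19 J
kappa = sqrt(2 * m * (V0-E)) / h_bar
= sqrt(2 * 9.109e-31 * 4.5016e-19) / 1.055e-34
= 8.5839e+09 /m
2*kappa*L = 2 * 8.5839e+09 * 1.55e-9
= 26.6099
T = exp(-26.6099) = 2.776177e-12

2.776177e-12


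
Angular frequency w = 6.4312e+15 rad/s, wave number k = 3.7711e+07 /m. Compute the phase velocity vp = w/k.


vp = w / k
= 6.4312e+15 / 3.7711e+07
= 1.7054e+08 m/s

1.7054e+08


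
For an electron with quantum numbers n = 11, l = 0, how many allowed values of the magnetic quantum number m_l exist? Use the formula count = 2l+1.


m_l ranges from -l to +l in integer steps
So m_l goes from -0 to +0
Count = 2l + 1 = 2*0 + 1
= 1

1


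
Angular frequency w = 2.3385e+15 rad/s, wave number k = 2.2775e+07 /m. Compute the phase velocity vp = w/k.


vp = w / k
= 2.3385e+15 / 2.2775e+07
= 1.0268e+08 m/s

1.0268e+08


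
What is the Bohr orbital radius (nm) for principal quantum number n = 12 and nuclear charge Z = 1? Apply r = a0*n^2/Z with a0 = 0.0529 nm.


r = a0 * n^2 / Z
= 0.0529 * 12^2 / 1
= 0.0529 * 144 / 1
= 7.6176 nm

7.6176


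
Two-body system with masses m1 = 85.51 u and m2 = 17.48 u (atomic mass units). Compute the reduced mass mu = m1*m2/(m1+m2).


mu = m1 * m2 / (m1 + m2)
= 85.51 * 17.48 / (85.51 + 17.48)
= 1494.7148 / 102.99
= 14.5132 u

14.5132
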